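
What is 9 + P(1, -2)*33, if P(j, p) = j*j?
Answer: 42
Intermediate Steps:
P(j, p) = j**2
9 + P(1, -2)*33 = 9 + 1**2*33 = 9 + 1*33 = 9 + 33 = 42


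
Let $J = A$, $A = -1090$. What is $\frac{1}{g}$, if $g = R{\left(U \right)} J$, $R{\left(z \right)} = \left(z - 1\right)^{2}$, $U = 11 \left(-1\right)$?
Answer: $- \frac{1}{156960} \approx -6.371 \cdot 10^{-6}$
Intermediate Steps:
$U = -11$
$J = -1090$
$R{\left(z \right)} = \left(-1 + z\right)^{2}$
$g = -156960$ ($g = \left(-1 - 11\right)^{2} \left(-1090\right) = \left(-12\right)^{2} \left(-1090\right) = 144 \left(-1090\right) = -156960$)
$\frac{1}{g} = \frac{1}{-156960} = - \frac{1}{156960}$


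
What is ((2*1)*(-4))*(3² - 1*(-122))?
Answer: -1048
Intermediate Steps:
((2*1)*(-4))*(3² - 1*(-122)) = (2*(-4))*(9 + 122) = -8*131 = -1048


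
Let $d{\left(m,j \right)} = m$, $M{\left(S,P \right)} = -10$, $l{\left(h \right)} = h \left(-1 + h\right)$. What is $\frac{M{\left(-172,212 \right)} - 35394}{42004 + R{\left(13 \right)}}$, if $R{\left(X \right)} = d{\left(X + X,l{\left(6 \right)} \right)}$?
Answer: $- \frac{17702}{21015} \approx -0.84235$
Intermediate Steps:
$R{\left(X \right)} = 2 X$ ($R{\left(X \right)} = X + X = 2 X$)
$\frac{M{\left(-172,212 \right)} - 35394}{42004 + R{\left(13 \right)}} = \frac{-10 - 35394}{42004 + 2 \cdot 13} = - \frac{35404}{42004 + 26} = - \frac{35404}{42030} = \left(-35404\right) \frac{1}{42030} = - \frac{17702}{21015}$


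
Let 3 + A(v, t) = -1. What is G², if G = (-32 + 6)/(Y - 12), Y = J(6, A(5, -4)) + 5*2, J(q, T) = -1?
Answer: 676/9 ≈ 75.111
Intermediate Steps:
A(v, t) = -4 (A(v, t) = -3 - 1 = -4)
Y = 9 (Y = -1 + 5*2 = -1 + 10 = 9)
G = 26/3 (G = (-32 + 6)/(9 - 12) = -26/(-3) = -26*(-⅓) = 26/3 ≈ 8.6667)
G² = (26/3)² = 676/9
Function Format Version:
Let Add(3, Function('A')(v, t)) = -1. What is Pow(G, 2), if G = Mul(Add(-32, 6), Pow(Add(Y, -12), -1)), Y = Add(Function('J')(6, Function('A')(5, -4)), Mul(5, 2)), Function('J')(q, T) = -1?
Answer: Rational(676, 9) ≈ 75.111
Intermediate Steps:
Function('A')(v, t) = -4 (Function('A')(v, t) = Add(-3, -1) = -4)
Y = 9 (Y = Add(-1, Mul(5, 2)) = Add(-1, 10) = 9)
G = Rational(26, 3) (G = Mul(Add(-32, 6), Pow(Add(9, -12), -1)) = Mul(-26, Pow(-3, -1)) = Mul(-26, Rational(-1, 3)) = Rational(26, 3) ≈ 8.6667)
Pow(G, 2) = Pow(Rational(26, 3), 2) = Rational(676, 9)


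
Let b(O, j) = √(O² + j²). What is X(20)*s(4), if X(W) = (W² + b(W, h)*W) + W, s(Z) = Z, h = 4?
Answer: 1680 + 320*√26 ≈ 3311.7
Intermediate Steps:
X(W) = W + W² + W*√(16 + W²) (X(W) = (W² + √(W² + 4²)*W) + W = (W² + √(W² + 16)*W) + W = (W² + √(16 + W²)*W) + W = (W² + W*√(16 + W²)) + W = W + W² + W*√(16 + W²))
X(20)*s(4) = (20*(1 + 20 + √(16 + 20²)))*4 = (20*(1 + 20 + √(16 + 400)))*4 = (20*(1 + 20 + √416))*4 = (20*(1 + 20 + 4*√26))*4 = (20*(21 + 4*√26))*4 = (420 + 80*√26)*4 = 1680 + 320*√26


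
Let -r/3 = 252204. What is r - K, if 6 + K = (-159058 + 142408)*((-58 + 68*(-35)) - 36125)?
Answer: -642830556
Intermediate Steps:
r = -756612 (r = -3*252204 = -756612)
K = 642073944 (K = -6 + (-159058 + 142408)*((-58 + 68*(-35)) - 36125) = -6 - 16650*((-58 - 2380) - 36125) = -6 - 16650*(-2438 - 36125) = -6 - 16650*(-38563) = -6 + 642073950 = 642073944)
r - K = -756612 - 1*642073944 = -756612 - 642073944 = -642830556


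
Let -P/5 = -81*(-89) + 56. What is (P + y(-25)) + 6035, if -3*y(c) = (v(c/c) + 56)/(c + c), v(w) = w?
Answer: -1514481/50 ≈ -30290.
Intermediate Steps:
P = -36325 (P = -5*(-81*(-89) + 56) = -5*(7209 + 56) = -5*7265 = -36325)
y(c) = -19/(2*c) (y(c) = -(c/c + 56)/(3*(c + c)) = -(1 + 56)/(3*(2*c)) = -19*1/(2*c) = -19/(2*c))
(P + y(-25)) + 6035 = (-36325 - 19/2/(-25)) + 6035 = (-36325 - 19/2*(-1/25)) + 6035 = (-36325 + 19/50) + 6035 = -1816231/50 + 6035 = -1514481/50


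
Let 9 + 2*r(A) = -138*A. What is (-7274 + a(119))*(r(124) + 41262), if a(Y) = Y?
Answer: -467958465/2 ≈ -2.3398e+8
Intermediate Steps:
r(A) = -9/2 - 69*A (r(A) = -9/2 + (-138*A)/2 = -9/2 - 69*A)
(-7274 + a(119))*(r(124) + 41262) = (-7274 + 119)*((-9/2 - 69*124) + 41262) = -7155*((-9/2 - 8556) + 41262) = -7155*(-17121/2 + 41262) = -7155*65403/2 = -467958465/2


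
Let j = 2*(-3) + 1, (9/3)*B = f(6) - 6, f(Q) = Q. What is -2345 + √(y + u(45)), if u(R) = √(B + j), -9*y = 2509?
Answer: -2345 + √(-2509 + 9*I*√5)/3 ≈ -2344.9 + 16.697*I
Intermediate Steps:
y = -2509/9 (y = -⅑*2509 = -2509/9 ≈ -278.78)
B = 0 (B = (6 - 6)/3 = (⅓)*0 = 0)
j = -5 (j = -6 + 1 = -5)
u(R) = I*√5 (u(R) = √(0 - 5) = √(-5) = I*√5)
-2345 + √(y + u(45)) = -2345 + √(-2509/9 + I*√5)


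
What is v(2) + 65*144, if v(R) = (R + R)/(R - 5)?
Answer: 28076/3 ≈ 9358.7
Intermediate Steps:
v(R) = 2*R/(-5 + R) (v(R) = (2*R)/(-5 + R) = 2*R/(-5 + R))
v(2) + 65*144 = 2*2/(-5 + 2) + 65*144 = 2*2/(-3) + 9360 = 2*2*(-⅓) + 9360 = -4/3 + 9360 = 28076/3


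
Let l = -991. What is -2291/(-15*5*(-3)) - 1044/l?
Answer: -2035481/222975 ≈ -9.1287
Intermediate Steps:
-2291/(-15*5*(-3)) - 1044/l = -2291/(-15*5*(-3)) - 1044/(-991) = -2291/((-75*(-3))) - 1044*(-1/991) = -2291/225 + 1044/991 = -2035481/222975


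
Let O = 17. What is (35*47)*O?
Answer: 27965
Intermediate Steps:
(35*47)*O = (35*47)*17 = 1645*17 = 27965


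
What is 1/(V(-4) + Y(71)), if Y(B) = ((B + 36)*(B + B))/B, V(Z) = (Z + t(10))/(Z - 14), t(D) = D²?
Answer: 3/626 ≈ 0.0047923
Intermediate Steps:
V(Z) = (100 + Z)/(-14 + Z) (V(Z) = (Z + 10²)/(Z - 14) = (Z + 100)/(-14 + Z) = (100 + Z)/(-14 + Z))
Y(B) = 72 + 2*B (Y(B) = ((36 + B)*(2*B))/B = (2*B*(36 + B))/B = 72 + 2*B)
1/(V(-4) + Y(71)) = 1/((100 - 4)/(-14 - 4) + (72 + 2*71)) = 1/(96/(-18) + (72 + 142)) = 1/(-1/18*96 + 214) = 1/(-16/3 + 214) = 1/(626/3) = 3/626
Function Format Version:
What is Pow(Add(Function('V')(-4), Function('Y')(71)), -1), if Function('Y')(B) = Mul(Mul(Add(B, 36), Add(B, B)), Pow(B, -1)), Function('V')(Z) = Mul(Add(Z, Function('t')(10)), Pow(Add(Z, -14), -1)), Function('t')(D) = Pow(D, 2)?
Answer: Rational(3, 626) ≈ 0.0047923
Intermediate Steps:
Function('V')(Z) = Mul(Pow(Add(-14, Z), -1), Add(100, Z)) (Function('V')(Z) = Mul(Add(Z, Pow(10, 2)), Pow(Add(Z, -14), -1)) = Mul(Add(Z, 100), Pow(Add(-14, Z), -1)) = Mul(Add(100, Z), Pow(Add(-14, Z), -1)) = Mul(Pow(Add(-14, Z), -1), Add(100, Z)))
Function('Y')(B) = Add(72, Mul(2, B)) (Function('Y')(B) = Mul(Mul(Add(36, B), Mul(2, B)), Pow(B, -1)) = Mul(Mul(2, B, Add(36, B)), Pow(B, -1)) = Add(72, Mul(2, B)))
Pow(Add(Function('V')(-4), Function('Y')(71)), -1) = Pow(Add(Mul(Pow(Add(-14, -4), -1), Add(100, -4)), Add(72, Mul(2, 71))), -1) = Pow(Add(Mul(Pow(-18, -1), 96), Add(72, 142)), -1) = Pow(Add(Mul(Rational(-1, 18), 96), 214), -1) = Pow(Add(Rational(-16, 3), 214), -1) = Pow(Rational(626, 3), -1) = Rational(3, 626)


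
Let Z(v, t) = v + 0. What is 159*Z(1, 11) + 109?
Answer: 268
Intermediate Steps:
Z(v, t) = v
159*Z(1, 11) + 109 = 159*1 + 109 = 159 + 109 = 268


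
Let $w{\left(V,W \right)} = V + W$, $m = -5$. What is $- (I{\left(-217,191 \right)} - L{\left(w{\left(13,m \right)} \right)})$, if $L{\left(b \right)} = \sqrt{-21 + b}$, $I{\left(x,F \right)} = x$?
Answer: $217 + i \sqrt{13} \approx 217.0 + 3.6056 i$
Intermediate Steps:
$- (I{\left(-217,191 \right)} - L{\left(w{\left(13,m \right)} \right)}) = - (-217 - \sqrt{-21 + \left(13 - 5\right)}) = - (-217 - \sqrt{-21 + 8}) = - (-217 - \sqrt{-13}) = - (-217 - i \sqrt{13}) = 217 + i \sqrt{13}$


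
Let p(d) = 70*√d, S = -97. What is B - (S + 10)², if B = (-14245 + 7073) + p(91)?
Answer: -14741 + 70*√91 ≈ -14073.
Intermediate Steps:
B = -7172 + 70*√91 (B = (-14245 + 7073) + 70*√91 = -7172 + 70*√91 ≈ -6504.2)
B - (S + 10)² = (-7172 + 70*√91) - (-97 + 10)² = (-7172 + 70*√91) - 1*(-87)² = (-7172 + 70*√91) - 1*7569 = (-7172 + 70*√91) - 7569 = -14741 + 70*√91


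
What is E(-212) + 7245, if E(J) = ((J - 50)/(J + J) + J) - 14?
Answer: 1488159/212 ≈ 7019.6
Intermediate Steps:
E(J) = -14 + J + (-50 + J)/(2*J) (E(J) = ((-50 + J)/((2*J)) + J) - 14 = ((-50 + J)*(1/(2*J)) + J) - 14 = ((-50 + J)/(2*J) + J) - 14 = (J + (-50 + J)/(2*J)) - 14 = -14 + J + (-50 + J)/(2*J))
E(-212) + 7245 = (-27/2 - 212 - 25/(-212)) + 7245 = (-27/2 - 212 - 25*(-1/212)) + 7245 = (-27/2 - 212 + 25/212) + 7245 = -47781/212 + 7245 = 1488159/212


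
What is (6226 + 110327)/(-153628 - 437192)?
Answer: -38851/196940 ≈ -0.19727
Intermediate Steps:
(6226 + 110327)/(-153628 - 437192) = 116553/(-590820) = 116553*(-1/590820) = -38851/196940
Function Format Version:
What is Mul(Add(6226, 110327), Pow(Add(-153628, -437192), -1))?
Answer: Rational(-38851, 196940) ≈ -0.19727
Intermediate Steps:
Mul(Add(6226, 110327), Pow(Add(-153628, -437192), -1)) = Mul(116553, Pow(-590820, -1)) = Mul(116553, Rational(-1, 590820)) = Rational(-38851, 196940)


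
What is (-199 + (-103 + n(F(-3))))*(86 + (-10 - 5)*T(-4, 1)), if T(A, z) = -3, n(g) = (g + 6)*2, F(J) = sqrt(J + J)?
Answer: -37990 + 262*I*sqrt(6) ≈ -37990.0 + 641.77*I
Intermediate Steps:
F(J) = sqrt(2)*sqrt(J) (F(J) = sqrt(2*J) = sqrt(2)*sqrt(J))
n(g) = 12 + 2*g (n(g) = (6 + g)*2 = 12 + 2*g)
(-199 + (-103 + n(F(-3))))*(86 + (-10 - 5)*T(-4, 1)) = (-199 + (-103 + (12 + 2*(sqrt(2)*sqrt(-3)))))*(86 + (-10 - 5)*(-3)) = (-199 + (-103 + (12 + 2*(sqrt(2)*(I*sqrt(3))))))*(86 - 15*(-3)) = (-199 + (-103 + (12 + 2*(I*sqrt(6)))))*(86 + 45) = (-199 + (-103 + (12 + 2*I*sqrt(6))))*131 = (-199 + (-91 + 2*I*sqrt(6)))*131 = (-290 + 2*I*sqrt(6))*131 = -37990 + 262*I*sqrt(6)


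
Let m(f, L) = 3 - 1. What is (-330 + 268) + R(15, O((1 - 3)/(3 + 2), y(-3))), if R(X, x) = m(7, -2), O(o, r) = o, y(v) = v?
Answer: -60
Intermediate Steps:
m(f, L) = 2
R(X, x) = 2
(-330 + 268) + R(15, O((1 - 3)/(3 + 2), y(-3))) = (-330 + 268) + 2 = -62 + 2 = -60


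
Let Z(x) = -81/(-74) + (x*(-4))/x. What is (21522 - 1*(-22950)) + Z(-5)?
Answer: 3290713/74 ≈ 44469.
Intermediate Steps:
Z(x) = -215/74 (Z(x) = -81*(-1/74) + (-4*x)/x = 81/74 - 4 = -215/74)
(21522 - 1*(-22950)) + Z(-5) = (21522 - 1*(-22950)) - 215/74 = (21522 + 22950) - 215/74 = 44472 - 215/74 = 3290713/74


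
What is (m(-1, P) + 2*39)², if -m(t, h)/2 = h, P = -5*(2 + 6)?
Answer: 24964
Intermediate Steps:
P = -40 (P = -5*8 = -40)
m(t, h) = -2*h
(m(-1, P) + 2*39)² = (-2*(-40) + 2*39)² = (80 + 78)² = 158² = 24964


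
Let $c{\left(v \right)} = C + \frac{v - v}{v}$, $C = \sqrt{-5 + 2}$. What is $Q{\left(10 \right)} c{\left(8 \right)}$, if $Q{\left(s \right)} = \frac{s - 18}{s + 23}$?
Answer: $- \frac{8 i \sqrt{3}}{33} \approx - 0.41989 i$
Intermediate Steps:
$Q{\left(s \right)} = \frac{-18 + s}{23 + s}$
$C = i \sqrt{3}$ ($C = \sqrt{-3} = i \sqrt{3} \approx 1.732 i$)
$c{\left(v \right)} = i \sqrt{3}$ ($c{\left(v \right)} = i \sqrt{3} + \frac{v - v}{v} = i \sqrt{3} + \frac{0}{v} = i \sqrt{3} + 0 = i \sqrt{3}$)
$Q{\left(10 \right)} c{\left(8 \right)} = \frac{-18 + 10}{23 + 10} i \sqrt{3} = \frac{1}{33} \left(-8\right) i \sqrt{3} = - \frac{8 i \sqrt{3}}{33}$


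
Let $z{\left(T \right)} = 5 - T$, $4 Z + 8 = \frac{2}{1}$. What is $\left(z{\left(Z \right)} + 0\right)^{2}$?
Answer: $\frac{169}{4} \approx 42.25$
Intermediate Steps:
$Z = - \frac{3}{2}$ ($Z = -2 + \frac{2 \cdot 1^{-1}}{4} = -2 + \frac{2 \cdot 1}{4} = -2 + \frac{1}{4} \cdot 2 = -2 + \frac{1}{2} = - \frac{3}{2} \approx -1.5$)
$\left(z{\left(Z \right)} + 0\right)^{2} = \left(\left(5 - - \frac{3}{2}\right) + 0\right)^{2} = \left(\left(5 + \frac{3}{2}\right) + 0\right)^{2} = \left(\frac{13}{2} + 0\right)^{2} = \left(\frac{13}{2}\right)^{2} = \frac{169}{4}$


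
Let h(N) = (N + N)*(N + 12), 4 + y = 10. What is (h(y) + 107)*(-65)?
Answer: -20995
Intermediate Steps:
y = 6 (y = -4 + 10 = 6)
h(N) = 2*N*(12 + N) (h(N) = (2*N)*(12 + N) = 2*N*(12 + N))
(h(y) + 107)*(-65) = (2*6*(12 + 6) + 107)*(-65) = (2*6*18 + 107)*(-65) = (216 + 107)*(-65) = 323*(-65) = -20995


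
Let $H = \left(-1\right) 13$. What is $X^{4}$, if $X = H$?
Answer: $28561$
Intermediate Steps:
$H = -13$
$X = -13$
$X^{4} = \left(-13\right)^{4} = 28561$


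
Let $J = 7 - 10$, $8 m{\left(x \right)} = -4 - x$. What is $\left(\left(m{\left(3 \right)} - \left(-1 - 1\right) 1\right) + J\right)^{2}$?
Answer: $\frac{225}{64} \approx 3.5156$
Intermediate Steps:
$m{\left(x \right)} = - \frac{1}{2} - \frac{x}{8}$ ($m{\left(x \right)} = \frac{-4 - x}{8} = - \frac{1}{2} - \frac{x}{8}$)
$J = -3$ ($J = 7 - 10 = -3$)
$\left(\left(m{\left(3 \right)} - \left(-1 - 1\right) 1\right) + J\right)^{2} = \left(\left(\left(- \frac{1}{2} - \frac{3}{8}\right) - \left(-1 - 1\right) 1\right) - 3\right)^{2} = \left(\left(\left(- \frac{1}{2} - \frac{3}{8}\right) - \left(-2\right) 1\right) - 3\right)^{2} = \left(\left(- \frac{7}{8} - -2\right) - 3\right)^{2} = \left(\left(- \frac{7}{8} + 2\right) - 3\right)^{2} = \left(\frac{9}{8} - 3\right)^{2} = \left(- \frac{15}{8}\right)^{2} = \frac{225}{64}$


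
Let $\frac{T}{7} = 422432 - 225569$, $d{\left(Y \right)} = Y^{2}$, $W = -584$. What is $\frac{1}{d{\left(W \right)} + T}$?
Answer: $\frac{1}{1719097} \approx 5.817 \cdot 10^{-7}$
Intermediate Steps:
$T = 1378041$ ($T = 7 \left(422432 - 225569\right) = 7 \cdot 196863 = 1378041$)
$\frac{1}{d{\left(W \right)} + T} = \frac{1}{\left(-584\right)^{2} + 1378041} = \frac{1}{341056 + 1378041} = \frac{1}{1719097}$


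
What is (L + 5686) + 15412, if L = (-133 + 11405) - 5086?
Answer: 27284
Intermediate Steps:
L = 6186 (L = 11272 - 5086 = 6186)
(L + 5686) + 15412 = (6186 + 5686) + 15412 = 11872 + 15412 = 27284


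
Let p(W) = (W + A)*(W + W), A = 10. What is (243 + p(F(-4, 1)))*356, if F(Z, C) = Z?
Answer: 69420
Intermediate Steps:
p(W) = 2*W*(10 + W) (p(W) = (W + 10)*(W + W) = (10 + W)*(2*W) = 2*W*(10 + W))
(243 + p(F(-4, 1)))*356 = (243 + 2*(-4)*(10 - 4))*356 = (243 + 2*(-4)*6)*356 = (243 - 48)*356 = 195*356 = 69420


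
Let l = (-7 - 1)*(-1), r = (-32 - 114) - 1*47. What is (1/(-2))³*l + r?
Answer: -194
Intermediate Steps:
r = -193 (r = -146 - 47 = -193)
l = 8 (l = -8*(-1) = 8)
(1/(-2))³*l + r = (1/(-2))³*8 - 193 = (-½)³*8 - 193 = -⅛*8 - 193 = -1 - 193 = -194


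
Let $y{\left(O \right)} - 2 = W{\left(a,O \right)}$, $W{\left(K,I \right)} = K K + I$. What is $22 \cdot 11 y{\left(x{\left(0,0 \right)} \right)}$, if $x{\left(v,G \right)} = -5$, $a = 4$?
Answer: $3146$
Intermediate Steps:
$W{\left(K,I \right)} = I + K^{2}$ ($W{\left(K,I \right)} = K^{2} + I = I + K^{2}$)
$y{\left(O \right)} = 18 + O$ ($y{\left(O \right)} = 2 + \left(O + 4^{2}\right) = 2 + \left(O + 16\right) = 2 + \left(16 + O\right) = 18 + O$)
$22 \cdot 11 y{\left(x{\left(0,0 \right)} \right)} = 22 \cdot 11 \left(18 - 5\right) = 242 \cdot 13 = 3146$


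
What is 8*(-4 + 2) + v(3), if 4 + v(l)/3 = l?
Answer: -19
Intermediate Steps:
v(l) = -12 + 3*l
8*(-4 + 2) + v(3) = 8*(-4 + 2) + (-12 + 3*3) = 8*(-2) + (-12 + 9) = -16 - 3 = -19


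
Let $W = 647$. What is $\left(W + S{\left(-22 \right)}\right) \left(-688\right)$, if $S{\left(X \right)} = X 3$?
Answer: $-399728$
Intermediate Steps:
$S{\left(X \right)} = 3 X$
$\left(W + S{\left(-22 \right)}\right) \left(-688\right) = \left(647 + 3 \left(-22\right)\right) \left(-688\right) = \left(647 - 66\right) \left(-688\right) = 581 \left(-688\right) = -399728$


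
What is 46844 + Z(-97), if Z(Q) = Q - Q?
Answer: 46844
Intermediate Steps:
Z(Q) = 0
46844 + Z(-97) = 46844 + 0 = 46844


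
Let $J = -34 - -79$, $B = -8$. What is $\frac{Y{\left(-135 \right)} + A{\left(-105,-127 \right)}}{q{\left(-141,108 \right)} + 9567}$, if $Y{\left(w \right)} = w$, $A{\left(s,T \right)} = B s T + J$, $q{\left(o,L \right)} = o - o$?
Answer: $- \frac{35590}{3189} \approx -11.16$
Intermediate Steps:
$J = 45$ ($J = -34 + 79 = 45$)
$q{\left(o,L \right)} = 0$
$A{\left(s,T \right)} = 45 - 8 T s$ ($A{\left(s,T \right)} = - 8 s T + 45 = - 8 T s + 45 = 45 - 8 T s$)
$\frac{Y{\left(-135 \right)} + A{\left(-105,-127 \right)}}{q{\left(-141,108 \right)} + 9567} = \frac{-135 + \left(45 - \left(-1016\right) \left(-105\right)\right)}{0 + 9567} = \frac{-135 + \left(45 - 106680\right)}{9567} = \left(-135 - 106635\right) \frac{1}{9567} = \left(-106770\right) \frac{1}{9567} = - \frac{35590}{3189}$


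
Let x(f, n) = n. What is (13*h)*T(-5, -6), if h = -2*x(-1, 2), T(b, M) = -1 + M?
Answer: 364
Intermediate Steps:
h = -4 (h = -2*2 = -4)
(13*h)*T(-5, -6) = (13*(-4))*(-1 - 6) = -52*(-7) = 364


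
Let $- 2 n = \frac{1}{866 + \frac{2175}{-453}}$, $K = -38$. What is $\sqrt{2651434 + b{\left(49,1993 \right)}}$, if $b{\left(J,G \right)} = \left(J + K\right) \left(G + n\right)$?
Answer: $\frac{\sqrt{20092549187348474}}{86694} \approx 1635.0$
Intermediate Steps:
$n = - \frac{151}{260082}$ ($n = - \frac{1}{2 \left(866 + \frac{2175}{-453}\right)} = - \frac{1}{2 \left(866 + 2175 \left(- \frac{1}{453}\right)\right)} = - \frac{1}{2 \left(866 - \frac{725}{151}\right)} = - \frac{1}{2 \cdot \frac{130041}{151}} = \left(- \frac{1}{2}\right) \frac{151}{130041} = - \frac{151}{260082} \approx -0.00058059$)
$b{\left(J,G \right)} = \left(-38 + J\right) \left(- \frac{151}{260082} + G\right)$ ($b{\left(J,G \right)} = \left(J - 38\right) \left(G - \frac{151}{260082}\right) = \left(-38 + J\right) \left(- \frac{151}{260082} + G\right)$)
$\sqrt{2651434 + b{\left(49,1993 \right)}} = \sqrt{2651434 + \left(\frac{2869}{130041} - 75734 - \frac{7399}{260082} + 1993 \cdot 49\right)} = \sqrt{2651434 + \left(\frac{2869}{130041} - 75734 - \frac{7399}{260082} + 97657\right)} = \sqrt{2651434 + \frac{5701776025}{260082}} = \sqrt{\frac{695292033613}{260082}} = \frac{\sqrt{20092549187348474}}{86694}$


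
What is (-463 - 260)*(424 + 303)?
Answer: -525621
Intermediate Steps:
(-463 - 260)*(424 + 303) = -723*727 = -525621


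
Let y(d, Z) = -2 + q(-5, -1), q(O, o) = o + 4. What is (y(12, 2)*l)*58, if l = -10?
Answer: -580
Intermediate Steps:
q(O, o) = 4 + o
y(d, Z) = 1 (y(d, Z) = -2 + (4 - 1) = -2 + 3 = 1)
(y(12, 2)*l)*58 = (1*(-10))*58 = -10*58 = -580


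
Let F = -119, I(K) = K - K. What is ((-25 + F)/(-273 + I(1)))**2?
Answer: 2304/8281 ≈ 0.27823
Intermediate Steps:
I(K) = 0
((-25 + F)/(-273 + I(1)))**2 = ((-25 - 119)/(-273 + 0))**2 = (-144/(-273))**2 = (-144*(-1/273))**2 = (48/91)**2 = 2304/8281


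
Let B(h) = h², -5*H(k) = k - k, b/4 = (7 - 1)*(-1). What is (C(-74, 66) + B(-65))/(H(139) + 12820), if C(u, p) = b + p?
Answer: 4267/12820 ≈ 0.33284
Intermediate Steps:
b = -24 (b = 4*((7 - 1)*(-1)) = 4*(6*(-1)) = 4*(-6) = -24)
H(k) = 0 (H(k) = -(k - k)/5 = -⅕*0 = 0)
C(u, p) = -24 + p
(C(-74, 66) + B(-65))/(H(139) + 12820) = ((-24 + 66) + (-65)²)/(0 + 12820) = (42 + 4225)/12820 = 4267*(1/12820) = 4267/12820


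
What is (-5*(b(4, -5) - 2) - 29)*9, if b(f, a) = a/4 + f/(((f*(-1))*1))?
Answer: -279/4 ≈ -69.750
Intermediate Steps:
b(f, a) = -1 + a/4 (b(f, a) = a*(1/4) + f/((-f*1)) = a/4 + f/((-f)) = a/4 + f*(-1/f) = a/4 - 1 = -1 + a/4)
(-5*(b(4, -5) - 2) - 29)*9 = (-5*((-1 + (1/4)*(-5)) - 2) - 29)*9 = (-5*((-1 - 5/4) - 2) - 29)*9 = (-5*(-9/4 - 2) - 29)*9 = (-5*(-17/4) - 29)*9 = (85/4 - 29)*9 = -31/4*9 = -279/4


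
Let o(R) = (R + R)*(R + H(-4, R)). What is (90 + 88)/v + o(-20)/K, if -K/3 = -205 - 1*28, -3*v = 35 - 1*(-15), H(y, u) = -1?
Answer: -55211/5825 ≈ -9.4783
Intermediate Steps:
v = -50/3 (v = -(35 - 1*(-15))/3 = -(35 + 15)/3 = -⅓*50 = -50/3 ≈ -16.667)
o(R) = 2*R*(-1 + R) (o(R) = (R + R)*(R - 1) = (2*R)*(-1 + R) = 2*R*(-1 + R))
K = 699 (K = -3*(-205 - 1*28) = -3*(-205 - 28) = -3*(-233) = 699)
(90 + 88)/v + o(-20)/K = (90 + 88)/(-50/3) + (2*(-20)*(-1 - 20))/699 = 178*(-3/50) + (2*(-20)*(-21))*(1/699) = -267/25 + 840*(1/699) = -267/25 + 280/233 = -55211/5825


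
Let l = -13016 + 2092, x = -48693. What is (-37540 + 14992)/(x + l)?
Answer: 22548/59617 ≈ 0.37821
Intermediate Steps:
l = -10924
(-37540 + 14992)/(x + l) = (-37540 + 14992)/(-48693 - 10924) = -22548/(-59617) = -22548*(-1/59617) = 22548/59617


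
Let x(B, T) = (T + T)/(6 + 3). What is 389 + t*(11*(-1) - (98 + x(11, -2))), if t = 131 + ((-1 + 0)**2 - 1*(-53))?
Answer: -177244/9 ≈ -19694.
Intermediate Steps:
t = 185 (t = 131 + ((-1)**2 + 53) = 131 + (1 + 53) = 131 + 54 = 185)
x(B, T) = 2*T/9 (x(B, T) = (2*T)/9 = (2*T)*(1/9) = 2*T/9)
389 + t*(11*(-1) - (98 + x(11, -2))) = 389 + 185*(11*(-1) - (98 + (2/9)*(-2))) = 389 + 185*(-11 - (98 - 4/9)) = 389 + 185*(-11 - 1*878/9) = 389 + 185*(-11 - 878/9) = 389 + 185*(-977/9) = 389 - 180745/9 = -177244/9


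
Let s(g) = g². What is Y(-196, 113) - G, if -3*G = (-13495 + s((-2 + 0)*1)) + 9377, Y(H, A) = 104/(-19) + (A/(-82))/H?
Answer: -1261291975/916104 ≈ -1376.8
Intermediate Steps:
Y(H, A) = -104/19 - A/(82*H) (Y(H, A) = 104*(-1/19) + (A*(-1/82))/H = -104/19 + (-A/82)/H = -104/19 - A/(82*H))
G = 4114/3 (G = -((-13495 + ((-2 + 0)*1)²) + 9377)/3 = -((-13495 + (-2*1)²) + 9377)/3 = -((-13495 + (-2)²) + 9377)/3 = -((-13495 + 4) + 9377)/3 = -(-13491 + 9377)/3 = -⅓*(-4114) = 4114/3 ≈ 1371.3)
Y(-196, 113) - G = (-104/19 - 1/82*113/(-196)) - 1*4114/3 = (-104/19 - 1/82*113*(-1/196)) - 4114/3 = (-104/19 + 113/16072) - 4114/3 = -1669341/305368 - 4114/3 = -1261291975/916104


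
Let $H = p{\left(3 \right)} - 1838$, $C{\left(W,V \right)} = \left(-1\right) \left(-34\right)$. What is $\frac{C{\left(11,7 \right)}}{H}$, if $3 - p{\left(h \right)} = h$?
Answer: $- \frac{17}{919} \approx -0.018498$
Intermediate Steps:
$p{\left(h \right)} = 3 - h$
$C{\left(W,V \right)} = 34$
$H = -1838$ ($H = \left(3 - 3\right) - 1838 = 0 - 1838 = -1838$)
$\frac{C{\left(11,7 \right)}}{H} = \frac{34}{-1838} = 34 \left(- \frac{1}{1838}\right) = - \frac{17}{919}$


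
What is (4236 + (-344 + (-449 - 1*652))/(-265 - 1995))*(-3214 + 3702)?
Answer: 233625242/113 ≈ 2.0675e+6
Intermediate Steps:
(4236 + (-344 + (-449 - 1*652))/(-265 - 1995))*(-3214 + 3702) = (4236 + (-344 + (-449 - 652))/(-2260))*488 = (4236 + (-344 - 1101)*(-1/2260))*488 = (4236 - 1445*(-1/2260))*488 = (4236 + 289/452)*488 = (1914961/452)*488 = 233625242/113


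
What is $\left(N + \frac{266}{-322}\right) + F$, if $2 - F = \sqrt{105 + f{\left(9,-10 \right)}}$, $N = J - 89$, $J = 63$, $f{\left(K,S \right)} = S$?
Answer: $- \frac{571}{23} - \sqrt{95} \approx -34.573$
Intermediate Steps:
$N = -26$ ($N = 63 - 89 = -26$)
$F = 2 - \sqrt{95}$ ($F = 2 - \sqrt{105 - 10} = 2 - \sqrt{95} \approx -7.7468$)
$\left(N + \frac{266}{-322}\right) + F = \left(-26 + \frac{266}{-322}\right) + \left(2 - \sqrt{95}\right) = \left(-26 + 266 \left(- \frac{1}{322}\right)\right) + \left(2 - \sqrt{95}\right) = \left(-26 - \frac{19}{23}\right) + \left(2 - \sqrt{95}\right) = - \frac{617}{23} + \left(2 - \sqrt{95}\right) = - \frac{571}{23} - \sqrt{95}$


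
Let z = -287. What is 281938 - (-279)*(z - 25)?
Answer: 194890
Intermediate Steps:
281938 - (-279)*(z - 25) = 281938 - (-279)*(-287 - 25) = 281938 - (-279)*(-312) = 281938 - 1*87048 = 281938 - 87048 = 194890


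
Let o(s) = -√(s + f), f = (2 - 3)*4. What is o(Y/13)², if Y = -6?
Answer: -58/13 ≈ -4.4615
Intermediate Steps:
f = -4 (f = -1*4 = -4)
o(s) = -√(-4 + s) (o(s) = -√(s - 4) = -√(-4 + s))
o(Y/13)² = (-√(-4 - 6/13))² = (-√(-58/13))² = (-I*√754/13)² = -58/13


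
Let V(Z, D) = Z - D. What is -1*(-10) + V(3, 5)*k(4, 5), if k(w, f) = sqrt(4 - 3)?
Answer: 8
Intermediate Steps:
k(w, f) = 1 (k(w, f) = sqrt(1) = 1)
-1*(-10) + V(3, 5)*k(4, 5) = -1*(-10) + (3 - 1*5)*1 = 10 + (3 - 5)*1 = 10 - 2*1 = 10 - 2 = 8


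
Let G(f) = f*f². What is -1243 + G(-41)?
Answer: -70164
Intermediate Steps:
G(f) = f³
-1243 + G(-41) = -1243 + (-41)³ = -1243 - 68921 = -70164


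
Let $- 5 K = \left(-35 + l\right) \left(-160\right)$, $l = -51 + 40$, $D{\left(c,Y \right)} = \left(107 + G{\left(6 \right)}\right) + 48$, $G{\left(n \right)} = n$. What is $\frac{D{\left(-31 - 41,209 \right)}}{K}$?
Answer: $- \frac{7}{64} \approx -0.10938$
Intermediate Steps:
$D{\left(c,Y \right)} = 161$ ($D{\left(c,Y \right)} = \left(107 + 6\right) + 48 = 113 + 48 = 161$)
$l = -11$
$K = -1472$ ($K = - \frac{\left(-35 - 11\right) \left(-160\right)}{5} = - \frac{\left(-46\right) \left(-160\right)}{5} = \left(- \frac{1}{5}\right) 7360 = -1472$)
$\frac{D{\left(-31 - 41,209 \right)}}{K} = \frac{161}{-1472} = 161 \left(- \frac{1}{1472}\right) = - \frac{7}{64}$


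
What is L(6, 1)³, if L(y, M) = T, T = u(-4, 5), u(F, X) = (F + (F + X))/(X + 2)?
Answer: -27/343 ≈ -0.078717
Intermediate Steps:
u(F, X) = (X + 2*F)/(2 + X)
T = -3/7 (T = (5 + 2*(-4))/(2 + 5) = (5 - 8)/7 = (⅐)*(-3) = -3/7 ≈ -0.42857)
L(y, M) = -3/7
L(6, 1)³ = (-3/7)³ = -27/343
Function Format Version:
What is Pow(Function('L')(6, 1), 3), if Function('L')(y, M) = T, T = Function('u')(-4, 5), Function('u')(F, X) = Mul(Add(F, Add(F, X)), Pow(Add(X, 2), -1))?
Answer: Rational(-27, 343) ≈ -0.078717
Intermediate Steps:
Function('u')(F, X) = Mul(Pow(Add(2, X), -1), Add(X, Mul(2, F))) (Function('u')(F, X) = Mul(Add(X, Mul(2, F)), Pow(Add(2, X), -1)) = Mul(Pow(Add(2, X), -1), Add(X, Mul(2, F))))
T = Rational(-3, 7) (T = Mul(Pow(Add(2, 5), -1), Add(5, Mul(2, -4))) = Mul(Pow(7, -1), Add(5, -8)) = Mul(Rational(1, 7), -3) = Rational(-3, 7) ≈ -0.42857)
Function('L')(y, M) = Rational(-3, 7)
Pow(Function('L')(6, 1), 3) = Pow(Rational(-3, 7), 3) = Rational(-27, 343)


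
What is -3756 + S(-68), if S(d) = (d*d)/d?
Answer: -3824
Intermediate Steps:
S(d) = d (S(d) = d²/d = d)
-3756 + S(-68) = -3756 - 68 = -3824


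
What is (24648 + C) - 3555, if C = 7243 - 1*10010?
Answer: 18326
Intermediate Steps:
C = -2767 (C = 7243 - 10010 = -2767)
(24648 + C) - 3555 = (24648 - 2767) - 3555 = 21881 - 3555 = 18326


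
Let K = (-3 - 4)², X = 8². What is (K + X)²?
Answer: 12769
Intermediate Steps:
X = 64
K = 49 (K = (-7)² = 49)
(K + X)² = (49 + 64)² = 113² = 12769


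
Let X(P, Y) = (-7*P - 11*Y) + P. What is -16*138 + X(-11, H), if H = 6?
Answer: -2208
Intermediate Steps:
X(P, Y) = -11*Y - 6*P (X(P, Y) = (-11*Y - 7*P) + P = -11*Y - 6*P)
-16*138 + X(-11, H) = -16*138 + (-11*6 - 6*(-11)) = -2208 + (-66 + 66) = -2208 + 0 = -2208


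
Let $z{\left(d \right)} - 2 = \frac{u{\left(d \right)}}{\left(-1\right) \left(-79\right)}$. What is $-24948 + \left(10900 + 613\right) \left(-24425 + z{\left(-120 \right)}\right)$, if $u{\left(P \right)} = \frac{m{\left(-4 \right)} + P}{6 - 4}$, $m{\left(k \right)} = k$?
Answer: $- \frac{22216062619}{79} \approx -2.8122 \cdot 10^{8}$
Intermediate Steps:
$u{\left(P \right)} = -2 + \frac{P}{2}$ ($u{\left(P \right)} = \frac{-4 + P}{6 - 4} = \frac{-4 + P}{2} = \left(-4 + P\right) \frac{1}{2} = -2 + \frac{P}{2}$)
$z{\left(d \right)} = \frac{156}{79} + \frac{d}{158}$ ($z{\left(d \right)} = 2 + \frac{-2 + \frac{d}{2}}{\left(-1\right) \left(-79\right)} = 2 + \frac{-2 + \frac{d}{2}}{79} = 2 + \left(-2 + \frac{d}{2}\right) \frac{1}{79} = 2 + \left(- \frac{2}{79} + \frac{d}{158}\right) = \frac{156}{79} + \frac{d}{158}$)
$-24948 + \left(10900 + 613\right) \left(-24425 + z{\left(-120 \right)}\right) = -24948 + \left(10900 + 613\right) \left(-24425 + \left(\frac{156}{79} + \frac{1}{158} \left(-120\right)\right)\right) = -24948 + 11513 \left(-24425 + \left(\frac{156}{79} - \frac{60}{79}\right)\right) = -24948 + 11513 \left(-24425 + \frac{96}{79}\right) = -24948 + 11513 \left(- \frac{1929479}{79}\right) = -24948 - \frac{22214091727}{79} = - \frac{22216062619}{79}$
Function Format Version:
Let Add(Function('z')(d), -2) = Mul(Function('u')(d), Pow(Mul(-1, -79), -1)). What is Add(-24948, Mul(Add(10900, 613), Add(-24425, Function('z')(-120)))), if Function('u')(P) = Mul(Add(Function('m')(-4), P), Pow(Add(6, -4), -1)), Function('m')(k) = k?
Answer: Rational(-22216062619, 79) ≈ -2.8122e+8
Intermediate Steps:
Function('u')(P) = Add(-2, Mul(Rational(1, 2), P)) (Function('u')(P) = Mul(Add(-4, P), Pow(Add(6, -4), -1)) = Mul(Add(-4, P), Pow(2, -1)) = Mul(Add(-4, P), Rational(1, 2)) = Add(-2, Mul(Rational(1, 2), P)))
Function('z')(d) = Add(Rational(156, 79), Mul(Rational(1, 158), d)) (Function('z')(d) = Add(2, Mul(Add(-2, Mul(Rational(1, 2), d)), Pow(Mul(-1, -79), -1))) = Add(2, Mul(Add(-2, Mul(Rational(1, 2), d)), Pow(79, -1))) = Add(2, Mul(Add(-2, Mul(Rational(1, 2), d)), Rational(1, 79))) = Add(2, Add(Rational(-2, 79), Mul(Rational(1, 158), d))) = Add(Rational(156, 79), Mul(Rational(1, 158), d)))
Add(-24948, Mul(Add(10900, 613), Add(-24425, Function('z')(-120)))) = Add(-24948, Mul(Add(10900, 613), Add(-24425, Add(Rational(156, 79), Mul(Rational(1, 158), -120))))) = Add(-24948, Mul(11513, Add(-24425, Add(Rational(156, 79), Rational(-60, 79))))) = Add(-24948, Mul(11513, Add(-24425, Rational(96, 79)))) = Add(-24948, Mul(11513, Rational(-1929479, 79))) = Add(-24948, Rational(-22214091727, 79)) = Rational(-22216062619, 79)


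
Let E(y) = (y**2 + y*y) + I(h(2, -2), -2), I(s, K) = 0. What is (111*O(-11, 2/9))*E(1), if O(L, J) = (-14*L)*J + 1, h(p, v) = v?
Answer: 23458/3 ≈ 7819.3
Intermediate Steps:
O(L, J) = 1 - 14*J*L (O(L, J) = -14*J*L + 1 = 1 - 14*J*L)
E(y) = 2*y**2 (E(y) = (y**2 + y*y) + 0 = (y**2 + y**2) + 0 = 2*y**2 + 0 = 2*y**2)
(111*O(-11, 2/9))*E(1) = (111*(1 - 14*2/9*(-11)))*(2*1**2) = (111*(1 - 14*2*(1/9)*(-11)))*(2*1) = (111*(1 - 14*2/9*(-11)))*2 = (111*(1 + 308/9))*2 = (111*(317/9))*2 = (11729/3)*2 = 23458/3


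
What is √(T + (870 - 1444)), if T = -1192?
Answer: I*√1766 ≈ 42.024*I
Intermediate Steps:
√(T + (870 - 1444)) = √(-1192 + (870 - 1444)) = √(-1192 - 574) = √(-1766) = I*√1766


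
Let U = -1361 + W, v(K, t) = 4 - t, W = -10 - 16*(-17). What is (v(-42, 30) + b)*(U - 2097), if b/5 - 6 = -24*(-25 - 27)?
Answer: -19955824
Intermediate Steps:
W = 262 (W = -10 + 272 = 262)
U = -1099 (U = -1361 + 262 = -1099)
b = 6270 (b = 30 + 5*(-24*(-25 - 27)) = 30 + 5*(-24*(-52)) = 30 + 5*1248 = 30 + 6240 = 6270)
(v(-42, 30) + b)*(U - 2097) = ((4 - 1*30) + 6270)*(-1099 - 2097) = ((4 - 30) + 6270)*(-3196) = (-26 + 6270)*(-3196) = 6244*(-3196) = -19955824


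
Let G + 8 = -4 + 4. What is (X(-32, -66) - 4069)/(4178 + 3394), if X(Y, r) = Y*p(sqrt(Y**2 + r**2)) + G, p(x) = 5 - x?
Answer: -4237/7572 + 16*sqrt(1345)/1893 ≈ -0.24958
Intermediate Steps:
G = -8 (G = -8 + (-4 + 4) = -8 + 0 = -8)
X(Y, r) = -8 + Y*(5 - sqrt(Y**2 + r**2)) (X(Y, r) = Y*(5 - sqrt(Y**2 + r**2)) - 8 = -8 + Y*(5 - sqrt(Y**2 + r**2)))
(X(-32, -66) - 4069)/(4178 + 3394) = ((-8 - 1*(-32)*(-5 + sqrt((-32)**2 + (-66)**2))) - 4069)/(4178 + 3394) = ((-8 - 1*(-32)*(-5 + sqrt(1024 + 4356))) - 4069)/7572 = ((-8 - 1*(-32)*(-5 + sqrt(5380))) - 4069)*(1/7572) = ((-8 - 1*(-32)*(-5 + 2*sqrt(1345))) - 4069)*(1/7572) = ((-8 + (-160 + 64*sqrt(1345))) - 4069)*(1/7572) = ((-168 + 64*sqrt(1345)) - 4069)*(1/7572) = (-4237 + 64*sqrt(1345))*(1/7572) = -4237/7572 + 16*sqrt(1345)/1893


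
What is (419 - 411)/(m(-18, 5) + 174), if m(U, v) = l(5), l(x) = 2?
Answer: 1/22 ≈ 0.045455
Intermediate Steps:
m(U, v) = 2
(419 - 411)/(m(-18, 5) + 174) = (419 - 411)/(2 + 174) = 8/176 = 8*(1/176) = 1/22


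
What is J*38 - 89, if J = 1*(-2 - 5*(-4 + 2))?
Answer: 215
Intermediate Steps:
J = 8 (J = 1*(-2 - 5*(-2)) = 1*(-2 + 10) = 1*8 = 8)
J*38 - 89 = 8*38 - 89 = 304 - 89 = 215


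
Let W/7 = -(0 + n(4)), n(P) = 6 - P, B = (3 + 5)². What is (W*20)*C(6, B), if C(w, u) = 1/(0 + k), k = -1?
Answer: 280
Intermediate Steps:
B = 64 (B = 8² = 64)
C(w, u) = -1 (C(w, u) = 1/(0 - 1) = 1/(-1) = -1)
W = -14 (W = 7*(-(0 + (6 - 1*4))) = 7*(-(0 + (6 - 4))) = 7*(-(0 + 2)) = 7*(-1*2) = 7*(-2) = -14)
(W*20)*C(6, B) = -14*20*(-1) = -280*(-1) = 280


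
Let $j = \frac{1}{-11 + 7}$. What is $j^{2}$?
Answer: $\frac{1}{16} \approx 0.0625$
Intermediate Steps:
$j = - \frac{1}{4}$ ($j = \frac{1}{-4} = - \frac{1}{4} \approx -0.25$)
$j^{2} = \left(- \frac{1}{4}\right)^{2} = \frac{1}{16}$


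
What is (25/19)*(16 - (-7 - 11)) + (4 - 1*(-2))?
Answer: 964/19 ≈ 50.737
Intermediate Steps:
(25/19)*(16 - (-7 - 11)) + (4 - 1*(-2)) = (25*(1/19))*(16 - 1*(-18)) + (4 + 2) = 25*(16 + 18)/19 + 6 = (25/19)*34 + 6 = 850/19 + 6 = 964/19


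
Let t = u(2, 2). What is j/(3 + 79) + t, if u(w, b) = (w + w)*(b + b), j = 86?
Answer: 699/41 ≈ 17.049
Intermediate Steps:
u(w, b) = 4*b*w (u(w, b) = (2*w)*(2*b) = 4*b*w)
t = 16 (t = 4*2*2 = 16)
j/(3 + 79) + t = 86/(3 + 79) + 16 = 86/82 + 16 = 86*(1/82) + 16 = 43/41 + 16 = 699/41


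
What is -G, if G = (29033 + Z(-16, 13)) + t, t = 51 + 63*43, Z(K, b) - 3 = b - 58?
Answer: -31751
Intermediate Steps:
Z(K, b) = -55 + b (Z(K, b) = 3 + (b - 58) = 3 + (-58 + b) = -55 + b)
t = 2760 (t = 51 + 2709 = 2760)
G = 31751 (G = (29033 + (-55 + 13)) + 2760 = (29033 - 42) + 2760 = 28991 + 2760 = 31751)
-G = -1*31751 = -31751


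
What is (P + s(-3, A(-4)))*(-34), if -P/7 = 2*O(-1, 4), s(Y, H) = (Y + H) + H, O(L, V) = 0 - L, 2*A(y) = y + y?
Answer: 850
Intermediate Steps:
A(y) = y (A(y) = (y + y)/2 = (2*y)/2 = y)
O(L, V) = -L
s(Y, H) = Y + 2*H (s(Y, H) = (H + Y) + H = Y + 2*H)
P = -14 (P = -14*(-1*(-1)) = -14 ≈ -14.000)
(P + s(-3, A(-4)))*(-34) = (-14 + (-3 + 2*(-4)))*(-34) = (-14 + (-3 - 8))*(-34) = (-14 - 11)*(-34) = -25*(-34) = 850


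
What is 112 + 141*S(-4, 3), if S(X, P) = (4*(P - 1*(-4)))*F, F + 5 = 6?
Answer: 4060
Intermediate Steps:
F = 1 (F = -5 + 6 = 1)
S(X, P) = 16 + 4*P (S(X, P) = (4*(P - 1*(-4)))*1 = (4*(P + 4))*1 = (4*(4 + P))*1 = (16 + 4*P)*1 = 16 + 4*P)
112 + 141*S(-4, 3) = 112 + 141*(16 + 4*3) = 112 + 141*(16 + 12) = 112 + 141*28 = 112 + 3948 = 4060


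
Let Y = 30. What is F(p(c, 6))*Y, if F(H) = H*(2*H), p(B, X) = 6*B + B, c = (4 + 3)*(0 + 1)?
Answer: 144060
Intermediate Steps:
c = 7 (c = 7*1 = 7)
p(B, X) = 7*B
F(H) = 2*H**2
F(p(c, 6))*Y = (2*(7*7)**2)*30 = (2*49**2)*30 = (2*2401)*30 = 4802*30 = 144060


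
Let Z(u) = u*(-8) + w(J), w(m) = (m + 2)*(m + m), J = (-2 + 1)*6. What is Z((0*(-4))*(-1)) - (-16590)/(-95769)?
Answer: 1526774/31923 ≈ 47.827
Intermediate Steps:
J = -6 (J = -1*6 = -6)
w(m) = 2*m*(2 + m) (w(m) = (2 + m)*(2*m) = 2*m*(2 + m))
Z(u) = 48 - 8*u (Z(u) = u*(-8) + 2*(-6)*(2 - 6) = -8*u + 2*(-6)*(-4) = -8*u + 48 = 48 - 8*u)
Z((0*(-4))*(-1)) - (-16590)/(-95769) = (48 - 8*0*(-4)*(-1)) - (-16590)/(-95769) = (48 - 0*(-1)) - (-16590)*(-1)/95769 = (48 - 8*0) - 1*5530/31923 = (48 + 0) - 5530/31923 = 48 - 5530/31923 = 1526774/31923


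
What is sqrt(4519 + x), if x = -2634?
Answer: sqrt(1885) ≈ 43.417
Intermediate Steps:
sqrt(4519 + x) = sqrt(4519 - 2634) = sqrt(1885)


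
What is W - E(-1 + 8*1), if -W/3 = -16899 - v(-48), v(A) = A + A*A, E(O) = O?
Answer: 57458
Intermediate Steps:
v(A) = A + A²
W = 57465 (W = -3*(-16899 - (-48)*(1 - 48)) = -3*(-16899 - (-48)*(-47)) = -3*(-16899 - 1*2256) = -3*(-16899 - 2256) = -3*(-19155) = 57465)
W - E(-1 + 8*1) = 57465 - (-1 + 8*1) = 57465 - (-1 + 8) = 57465 - 1*7 = 57465 - 7 = 57458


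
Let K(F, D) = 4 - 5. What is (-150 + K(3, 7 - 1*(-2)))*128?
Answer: -19328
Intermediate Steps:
K(F, D) = -1
(-150 + K(3, 7 - 1*(-2)))*128 = (-150 - 1)*128 = -151*128 = -19328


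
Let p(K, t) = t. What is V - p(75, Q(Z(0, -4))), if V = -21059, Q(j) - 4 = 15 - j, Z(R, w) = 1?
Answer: -21077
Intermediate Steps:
Q(j) = 19 - j (Q(j) = 4 + (15 - j) = 19 - j)
V - p(75, Q(Z(0, -4))) = -21059 - (19 - 1*1) = -21059 - (19 - 1) = -21059 - 1*18 = -21059 - 18 = -21077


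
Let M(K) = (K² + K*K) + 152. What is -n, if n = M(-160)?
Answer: -51352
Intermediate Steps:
M(K) = 152 + 2*K² (M(K) = (K² + K²) + 152 = 2*K² + 152 = 152 + 2*K²)
n = 51352 (n = 152 + 2*(-160)² = 152 + 2*25600 = 152 + 51200 = 51352)
-n = -1*51352 = -51352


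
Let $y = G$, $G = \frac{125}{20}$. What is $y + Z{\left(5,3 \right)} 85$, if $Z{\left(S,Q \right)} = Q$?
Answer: $\frac{1045}{4} \approx 261.25$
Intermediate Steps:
$G = \frac{25}{4}$ ($G = 125 \cdot \frac{1}{20} = \frac{25}{4} \approx 6.25$)
$y = \frac{25}{4} \approx 6.25$
$y + Z{\left(5,3 \right)} 85 = \frac{25}{4} + 3 \cdot 85 = \frac{25}{4} + 255 = \frac{1045}{4}$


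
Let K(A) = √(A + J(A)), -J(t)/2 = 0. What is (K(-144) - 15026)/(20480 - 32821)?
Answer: 15026/12341 - 12*I/12341 ≈ 1.2176 - 0.00097237*I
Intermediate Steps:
J(t) = 0 (J(t) = -2*0 = 0)
K(A) = √A (K(A) = √(A + 0) = √A)
(K(-144) - 15026)/(20480 - 32821) = (√(-144) - 15026)/(20480 - 32821) = (12*I - 15026)/(-12341) = (-15026 + 12*I)*(-1/12341) = 15026/12341 - 12*I/12341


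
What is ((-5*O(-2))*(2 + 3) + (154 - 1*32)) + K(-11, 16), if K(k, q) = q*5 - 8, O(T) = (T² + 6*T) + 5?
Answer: 269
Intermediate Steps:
O(T) = 5 + T² + 6*T
K(k, q) = -8 + 5*q (K(k, q) = 5*q - 8 = -8 + 5*q)
((-5*O(-2))*(2 + 3) + (154 - 1*32)) + K(-11, 16) = ((-5*(5 + (-2)² + 6*(-2)))*(2 + 3) + (154 - 1*32)) + (-8 + 5*16) = (-5*(5 + 4 - 12)*5 + (154 - 32)) + (-8 + 80) = (-5*(-3)*5 + 122) + 72 = (15*5 + 122) + 72 = (75 + 122) + 72 = 197 + 72 = 269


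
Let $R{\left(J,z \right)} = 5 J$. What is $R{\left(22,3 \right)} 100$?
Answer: $11000$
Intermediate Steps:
$R{\left(22,3 \right)} 100 = 5 \cdot 22 \cdot 100 = 110 \cdot 100 = 11000$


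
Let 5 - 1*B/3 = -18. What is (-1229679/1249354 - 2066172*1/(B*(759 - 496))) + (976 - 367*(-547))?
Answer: 1523636986334283/7557342346 ≈ 2.0161e+5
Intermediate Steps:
B = 69 (B = 15 - 3*(-18) = 15 + 54 = 69)
(-1229679/1249354 - 2066172*1/(B*(759 - 496))) + (976 - 367*(-547)) = (-1229679/1249354 - 2066172*1/(69*(759 - 496))) + (976 - 367*(-547)) = (-1229679*1/1249354 - 2066172/(263*69)) + (976 + 200749) = (-1229679/1249354 - 2066172/18147) + 201725 = (-1229679/1249354 - 2066172*1/18147) + 201725 = (-1229679/1249354 - 688724/6049) + 201725 = -867898412567/7557342346 + 201725 = 1523636986334283/7557342346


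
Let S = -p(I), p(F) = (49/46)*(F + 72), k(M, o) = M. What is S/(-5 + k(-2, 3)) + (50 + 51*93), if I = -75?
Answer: 220457/46 ≈ 4792.5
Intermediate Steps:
p(F) = 1764/23 + 49*F/46 (p(F) = (49*(1/46))*(72 + F) = 49*(72 + F)/46 = 1764/23 + 49*F/46)
S = 147/46 (S = -(1764/23 + (49/46)*(-75)) = -(1764/23 - 3675/46) = -1*(-147/46) = 147/46 ≈ 3.1957)
S/(-5 + k(-2, 3)) + (50 + 51*93) = 147/(46*(-5 - 2)) + (50 + 51*93) = (147/46)/(-7) + (50 + 4743) = (147/46)*(-⅐) + 4793 = -21/46 + 4793 = 220457/46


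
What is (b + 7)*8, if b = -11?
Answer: -32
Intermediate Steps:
(b + 7)*8 = (-11 + 7)*8 = -4*8 = -32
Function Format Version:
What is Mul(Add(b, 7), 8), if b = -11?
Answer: -32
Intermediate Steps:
Mul(Add(b, 7), 8) = Mul(Add(-11, 7), 8) = Mul(-4, 8) = -32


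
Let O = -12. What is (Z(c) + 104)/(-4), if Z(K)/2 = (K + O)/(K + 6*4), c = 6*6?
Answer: -131/5 ≈ -26.200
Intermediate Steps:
c = 36
Z(K) = 2*(-12 + K)/(24 + K) (Z(K) = 2*((K - 12)/(K + 6*4)) = 2*((-12 + K)/(K + 24)) = 2*((-12 + K)/(24 + K)) = 2*(-12 + K)/(24 + K))
(Z(c) + 104)/(-4) = (2*(-12 + 36)/(24 + 36) + 104)/(-4) = (2*24/60 + 104)*(-¼) = (2*(1/60)*24 + 104)*(-¼) = (⅘ + 104)*(-¼) = (524/5)*(-¼) = -131/5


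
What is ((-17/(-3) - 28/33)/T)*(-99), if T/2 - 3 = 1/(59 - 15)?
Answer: -10494/133 ≈ -78.902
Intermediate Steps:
T = 133/22 (T = 6 + 2/(59 - 15) = 6 + 2/44 = 6 + 2*(1/44) = 6 + 1/22 = 133/22 ≈ 6.0455)
((-17/(-3) - 28/33)/T)*(-99) = ((-17/(-3) - 28/33)/(133/22))*(-99) = ((-17*(-1/3) - 28*1/33)*(22/133))*(-99) = ((17/3 - 28/33)*(22/133))*(-99) = ((53/11)*(22/133))*(-99) = (106/133)*(-99) = -10494/133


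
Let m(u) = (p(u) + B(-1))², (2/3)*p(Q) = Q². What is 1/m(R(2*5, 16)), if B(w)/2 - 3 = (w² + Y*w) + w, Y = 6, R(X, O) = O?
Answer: 1/142884 ≈ 6.9987e-6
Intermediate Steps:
B(w) = 6 + 2*w² + 14*w (B(w) = 6 + 2*((w² + 6*w) + w) = 6 + 2*(w² + 7*w) = 6 + (2*w² + 14*w) = 6 + 2*w² + 14*w)
p(Q) = 3*Q²/2
m(u) = (-6 + 3*u²/2)² (m(u) = (3*u²/2 + (6 + 2*(-1)² + 14*(-1)))² = (3*u²/2 + (6 + 2*1 - 14))² = (3*u²/2 + (6 + 2 - 14))² = (3*u²/2 - 6)² = (-6 + 3*u²/2)²)
1/m(R(2*5, 16)) = 1/(9*(-4 + 16²)²/4) = 1/(9*(-4 + 256)²/4) = 1/((9/4)*252²) = 1/((9/4)*63504) = 1/142884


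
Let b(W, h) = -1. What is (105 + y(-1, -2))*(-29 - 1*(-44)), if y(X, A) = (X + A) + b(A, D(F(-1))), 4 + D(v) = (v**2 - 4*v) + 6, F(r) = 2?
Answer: 1515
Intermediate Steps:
D(v) = 2 + v**2 - 4*v (D(v) = -4 + ((v**2 - 4*v) + 6) = -4 + (6 + v**2 - 4*v) = 2 + v**2 - 4*v)
y(X, A) = -1 + A + X (y(X, A) = (X + A) - 1 = (A + X) - 1 = -1 + A + X)
(105 + y(-1, -2))*(-29 - 1*(-44)) = (105 + (-1 - 2 - 1))*(-29 - 1*(-44)) = (105 - 4)*(-29 + 44) = 101*15 = 1515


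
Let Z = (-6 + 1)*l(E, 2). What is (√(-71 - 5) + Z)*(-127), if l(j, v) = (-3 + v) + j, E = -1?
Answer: -1270 - 254*I*√19 ≈ -1270.0 - 1107.2*I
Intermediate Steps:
l(j, v) = -3 + j + v
Z = 10 (Z = (-6 + 1)*(-3 - 1 + 2) = -5*(-2) = 10)
(√(-71 - 5) + Z)*(-127) = (√(-71 - 5) + 10)*(-127) = (√(-76) + 10)*(-127) = (2*I*√19 + 10)*(-127) = (10 + 2*I*√19)*(-127) = -1270 - 254*I*√19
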